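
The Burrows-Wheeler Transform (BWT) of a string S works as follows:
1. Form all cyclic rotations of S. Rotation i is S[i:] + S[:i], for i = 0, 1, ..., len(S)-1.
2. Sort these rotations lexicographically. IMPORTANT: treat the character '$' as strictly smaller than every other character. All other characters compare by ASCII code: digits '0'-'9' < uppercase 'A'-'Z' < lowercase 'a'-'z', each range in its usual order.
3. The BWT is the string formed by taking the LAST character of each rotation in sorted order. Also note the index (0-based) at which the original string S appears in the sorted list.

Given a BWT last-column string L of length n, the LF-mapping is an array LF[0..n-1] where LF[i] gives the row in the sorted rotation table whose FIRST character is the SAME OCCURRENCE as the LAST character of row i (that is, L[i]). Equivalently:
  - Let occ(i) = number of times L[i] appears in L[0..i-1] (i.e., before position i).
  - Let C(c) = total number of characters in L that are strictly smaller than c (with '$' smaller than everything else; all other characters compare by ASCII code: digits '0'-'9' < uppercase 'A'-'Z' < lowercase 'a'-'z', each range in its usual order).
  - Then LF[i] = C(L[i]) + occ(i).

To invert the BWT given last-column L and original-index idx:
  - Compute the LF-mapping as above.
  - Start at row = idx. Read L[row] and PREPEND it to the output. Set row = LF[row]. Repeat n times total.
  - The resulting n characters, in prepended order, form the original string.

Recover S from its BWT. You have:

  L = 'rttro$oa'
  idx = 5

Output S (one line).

LF mapping: 4 6 7 5 2 0 3 1
Walk LF starting at row 5, prepending L[row]:
  step 1: row=5, L[5]='$', prepend. Next row=LF[5]=0
  step 2: row=0, L[0]='r', prepend. Next row=LF[0]=4
  step 3: row=4, L[4]='o', prepend. Next row=LF[4]=2
  step 4: row=2, L[2]='t', prepend. Next row=LF[2]=7
  step 5: row=7, L[7]='a', prepend. Next row=LF[7]=1
  step 6: row=1, L[1]='t', prepend. Next row=LF[1]=6
  step 7: row=6, L[6]='o', prepend. Next row=LF[6]=3
  step 8: row=3, L[3]='r', prepend. Next row=LF[3]=5
Reversed output: rotator$

Answer: rotator$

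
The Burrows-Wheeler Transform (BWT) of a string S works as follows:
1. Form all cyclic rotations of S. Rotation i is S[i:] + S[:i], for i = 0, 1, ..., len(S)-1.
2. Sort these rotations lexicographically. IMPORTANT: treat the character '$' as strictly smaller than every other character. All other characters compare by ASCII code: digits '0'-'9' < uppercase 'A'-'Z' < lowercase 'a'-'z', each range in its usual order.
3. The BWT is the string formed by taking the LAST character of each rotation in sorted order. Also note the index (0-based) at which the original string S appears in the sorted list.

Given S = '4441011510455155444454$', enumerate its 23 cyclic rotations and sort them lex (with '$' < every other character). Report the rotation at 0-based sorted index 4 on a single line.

All 23 rotations (rotation i = S[i:]+S[:i]):
  rot[0] = 4441011510455155444454$
  rot[1] = 441011510455155444454$4
  rot[2] = 41011510455155444454$44
  rot[3] = 1011510455155444454$444
  rot[4] = 011510455155444454$4441
  rot[5] = 11510455155444454$44410
  rot[6] = 1510455155444454$444101
  rot[7] = 510455155444454$4441011
  rot[8] = 10455155444454$44410115
  rot[9] = 0455155444454$444101151
  rot[10] = 455155444454$4441011510
  rot[11] = 55155444454$44410115104
  rot[12] = 5155444454$444101151045
  rot[13] = 155444454$4441011510455
  rot[14] = 55444454$44410115104551
  rot[15] = 5444454$444101151045515
  rot[16] = 444454$4441011510455155
  rot[17] = 44454$44410115104551554
  rot[18] = 4454$444101151045515544
  rot[19] = 454$4441011510455155444
  rot[20] = 54$44410115104551554444
  rot[21] = 4$444101151045515544445
  rot[22] = $4441011510455155444454
Sorted (with $ < everything):
  sorted[0] = $4441011510455155444454
  sorted[1] = 011510455155444454$4441
  sorted[2] = 0455155444454$444101151
  sorted[3] = 1011510455155444454$444
  sorted[4] = 10455155444454$44410115
  sorted[5] = 11510455155444454$44410
  sorted[6] = 1510455155444454$444101
  sorted[7] = 155444454$4441011510455
  sorted[8] = 4$444101151045515544445
  sorted[9] = 41011510455155444454$44
  sorted[10] = 441011510455155444454$4
  sorted[11] = 4441011510455155444454$
  sorted[12] = 444454$4441011510455155
  sorted[13] = 44454$44410115104551554
  sorted[14] = 4454$444101151045515544
  sorted[15] = 454$4441011510455155444
  sorted[16] = 455155444454$4441011510
  sorted[17] = 510455155444454$4441011
  sorted[18] = 5155444454$444101151045
  sorted[19] = 54$44410115104551554444
  sorted[20] = 5444454$444101151045515
  sorted[21] = 55155444454$44410115104
  sorted[22] = 55444454$44410115104551
sorted[4] = 10455155444454$44410115

Answer: 10455155444454$44410115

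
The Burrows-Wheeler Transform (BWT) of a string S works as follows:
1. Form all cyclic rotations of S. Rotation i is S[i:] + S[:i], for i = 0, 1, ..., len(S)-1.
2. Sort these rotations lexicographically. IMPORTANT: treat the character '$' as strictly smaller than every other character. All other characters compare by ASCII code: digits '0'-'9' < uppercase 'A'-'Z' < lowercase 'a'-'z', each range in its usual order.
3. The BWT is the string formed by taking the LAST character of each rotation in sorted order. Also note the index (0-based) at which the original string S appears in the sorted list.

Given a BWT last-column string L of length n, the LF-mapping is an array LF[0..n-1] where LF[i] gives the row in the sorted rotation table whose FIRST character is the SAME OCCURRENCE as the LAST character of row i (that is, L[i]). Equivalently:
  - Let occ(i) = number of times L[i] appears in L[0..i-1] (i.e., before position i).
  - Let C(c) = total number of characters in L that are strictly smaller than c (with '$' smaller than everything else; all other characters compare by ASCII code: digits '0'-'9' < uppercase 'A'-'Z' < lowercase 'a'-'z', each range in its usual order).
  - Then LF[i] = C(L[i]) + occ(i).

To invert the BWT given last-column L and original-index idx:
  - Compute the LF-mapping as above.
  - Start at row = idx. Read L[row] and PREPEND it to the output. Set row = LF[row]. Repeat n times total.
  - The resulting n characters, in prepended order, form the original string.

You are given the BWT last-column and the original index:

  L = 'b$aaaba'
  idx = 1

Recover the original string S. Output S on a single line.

Answer: aaaabb$

Derivation:
LF mapping: 5 0 1 2 3 6 4
Walk LF starting at row 1, prepending L[row]:
  step 1: row=1, L[1]='$', prepend. Next row=LF[1]=0
  step 2: row=0, L[0]='b', prepend. Next row=LF[0]=5
  step 3: row=5, L[5]='b', prepend. Next row=LF[5]=6
  step 4: row=6, L[6]='a', prepend. Next row=LF[6]=4
  step 5: row=4, L[4]='a', prepend. Next row=LF[4]=3
  step 6: row=3, L[3]='a', prepend. Next row=LF[3]=2
  step 7: row=2, L[2]='a', prepend. Next row=LF[2]=1
Reversed output: aaaabb$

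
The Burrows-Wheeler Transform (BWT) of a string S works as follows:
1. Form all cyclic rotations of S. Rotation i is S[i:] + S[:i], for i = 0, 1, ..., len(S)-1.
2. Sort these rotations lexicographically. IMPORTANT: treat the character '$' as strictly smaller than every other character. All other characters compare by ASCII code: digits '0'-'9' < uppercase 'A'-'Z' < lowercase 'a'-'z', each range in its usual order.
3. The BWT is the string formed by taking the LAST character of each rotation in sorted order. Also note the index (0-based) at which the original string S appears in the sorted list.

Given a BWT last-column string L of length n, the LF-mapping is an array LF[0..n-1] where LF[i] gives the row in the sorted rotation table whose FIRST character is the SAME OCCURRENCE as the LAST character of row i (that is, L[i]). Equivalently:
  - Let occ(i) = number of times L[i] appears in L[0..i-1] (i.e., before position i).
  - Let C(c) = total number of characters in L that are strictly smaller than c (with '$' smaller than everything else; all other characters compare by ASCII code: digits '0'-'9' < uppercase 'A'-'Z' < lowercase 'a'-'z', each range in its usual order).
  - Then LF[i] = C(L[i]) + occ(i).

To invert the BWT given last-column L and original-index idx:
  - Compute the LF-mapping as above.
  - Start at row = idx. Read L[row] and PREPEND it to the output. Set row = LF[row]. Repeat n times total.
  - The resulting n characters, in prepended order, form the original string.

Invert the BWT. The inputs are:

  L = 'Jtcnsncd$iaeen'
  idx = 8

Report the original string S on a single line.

Answer: incandescentJ$

Derivation:
LF mapping: 1 13 3 9 12 10 4 5 0 8 2 6 7 11
Walk LF starting at row 8, prepending L[row]:
  step 1: row=8, L[8]='$', prepend. Next row=LF[8]=0
  step 2: row=0, L[0]='J', prepend. Next row=LF[0]=1
  step 3: row=1, L[1]='t', prepend. Next row=LF[1]=13
  step 4: row=13, L[13]='n', prepend. Next row=LF[13]=11
  step 5: row=11, L[11]='e', prepend. Next row=LF[11]=6
  step 6: row=6, L[6]='c', prepend. Next row=LF[6]=4
  step 7: row=4, L[4]='s', prepend. Next row=LF[4]=12
  step 8: row=12, L[12]='e', prepend. Next row=LF[12]=7
  step 9: row=7, L[7]='d', prepend. Next row=LF[7]=5
  step 10: row=5, L[5]='n', prepend. Next row=LF[5]=10
  step 11: row=10, L[10]='a', prepend. Next row=LF[10]=2
  step 12: row=2, L[2]='c', prepend. Next row=LF[2]=3
  step 13: row=3, L[3]='n', prepend. Next row=LF[3]=9
  step 14: row=9, L[9]='i', prepend. Next row=LF[9]=8
Reversed output: incandescentJ$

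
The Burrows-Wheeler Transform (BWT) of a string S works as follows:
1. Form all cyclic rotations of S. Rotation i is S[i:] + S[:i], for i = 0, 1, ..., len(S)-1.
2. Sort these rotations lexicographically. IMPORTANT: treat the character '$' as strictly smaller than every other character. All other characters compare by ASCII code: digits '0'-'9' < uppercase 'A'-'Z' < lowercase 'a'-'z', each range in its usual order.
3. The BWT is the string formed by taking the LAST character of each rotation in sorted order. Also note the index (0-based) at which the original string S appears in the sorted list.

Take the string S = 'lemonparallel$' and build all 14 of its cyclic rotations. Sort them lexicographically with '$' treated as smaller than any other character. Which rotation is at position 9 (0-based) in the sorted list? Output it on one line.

Answer: monparallel$le

Derivation:
All 14 rotations (rotation i = S[i:]+S[:i]):
  rot[0] = lemonparallel$
  rot[1] = emonparallel$l
  rot[2] = monparallel$le
  rot[3] = onparallel$lem
  rot[4] = nparallel$lemo
  rot[5] = parallel$lemon
  rot[6] = arallel$lemonp
  rot[7] = rallel$lemonpa
  rot[8] = allel$lemonpar
  rot[9] = llel$lemonpara
  rot[10] = lel$lemonparal
  rot[11] = el$lemonparall
  rot[12] = l$lemonparalle
  rot[13] = $lemonparallel
Sorted (with $ < everything):
  sorted[0] = $lemonparallel
  sorted[1] = allel$lemonpar
  sorted[2] = arallel$lemonp
  sorted[3] = el$lemonparall
  sorted[4] = emonparallel$l
  sorted[5] = l$lemonparalle
  sorted[6] = lel$lemonparal
  sorted[7] = lemonparallel$
  sorted[8] = llel$lemonpara
  sorted[9] = monparallel$le
  sorted[10] = nparallel$lemo
  sorted[11] = onparallel$lem
  sorted[12] = parallel$lemon
  sorted[13] = rallel$lemonpa
sorted[9] = monparallel$le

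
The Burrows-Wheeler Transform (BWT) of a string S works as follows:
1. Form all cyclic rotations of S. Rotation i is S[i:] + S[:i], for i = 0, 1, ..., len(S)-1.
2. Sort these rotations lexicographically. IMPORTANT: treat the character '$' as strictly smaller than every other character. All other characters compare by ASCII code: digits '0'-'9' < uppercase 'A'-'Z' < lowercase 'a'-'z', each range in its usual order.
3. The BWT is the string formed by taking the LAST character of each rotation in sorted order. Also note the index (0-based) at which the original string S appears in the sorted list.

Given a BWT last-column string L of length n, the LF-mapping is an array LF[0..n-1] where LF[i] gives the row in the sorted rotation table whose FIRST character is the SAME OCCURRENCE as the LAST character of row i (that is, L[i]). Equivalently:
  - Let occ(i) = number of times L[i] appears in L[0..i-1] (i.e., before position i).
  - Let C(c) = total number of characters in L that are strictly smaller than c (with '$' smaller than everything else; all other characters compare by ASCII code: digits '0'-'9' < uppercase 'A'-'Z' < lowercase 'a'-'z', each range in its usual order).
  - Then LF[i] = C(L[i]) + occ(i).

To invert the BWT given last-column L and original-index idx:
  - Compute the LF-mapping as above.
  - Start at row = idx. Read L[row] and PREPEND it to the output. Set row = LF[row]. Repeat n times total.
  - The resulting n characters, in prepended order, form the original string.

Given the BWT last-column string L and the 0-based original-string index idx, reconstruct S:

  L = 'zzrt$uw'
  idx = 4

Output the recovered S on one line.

Answer: wzrtuz$

Derivation:
LF mapping: 5 6 1 2 0 3 4
Walk LF starting at row 4, prepending L[row]:
  step 1: row=4, L[4]='$', prepend. Next row=LF[4]=0
  step 2: row=0, L[0]='z', prepend. Next row=LF[0]=5
  step 3: row=5, L[5]='u', prepend. Next row=LF[5]=3
  step 4: row=3, L[3]='t', prepend. Next row=LF[3]=2
  step 5: row=2, L[2]='r', prepend. Next row=LF[2]=1
  step 6: row=1, L[1]='z', prepend. Next row=LF[1]=6
  step 7: row=6, L[6]='w', prepend. Next row=LF[6]=4
Reversed output: wzrtuz$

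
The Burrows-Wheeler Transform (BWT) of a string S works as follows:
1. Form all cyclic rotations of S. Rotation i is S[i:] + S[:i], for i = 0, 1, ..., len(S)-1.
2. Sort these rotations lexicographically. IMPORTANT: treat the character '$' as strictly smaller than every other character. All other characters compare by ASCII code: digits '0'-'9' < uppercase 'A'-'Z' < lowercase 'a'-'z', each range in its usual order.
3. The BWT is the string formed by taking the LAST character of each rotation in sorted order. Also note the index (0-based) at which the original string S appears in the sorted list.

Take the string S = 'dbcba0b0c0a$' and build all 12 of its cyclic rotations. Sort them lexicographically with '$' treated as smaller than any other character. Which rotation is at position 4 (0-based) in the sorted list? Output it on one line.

Answer: a$dbcba0b0c0

Derivation:
All 12 rotations (rotation i = S[i:]+S[:i]):
  rot[0] = dbcba0b0c0a$
  rot[1] = bcba0b0c0a$d
  rot[2] = cba0b0c0a$db
  rot[3] = ba0b0c0a$dbc
  rot[4] = a0b0c0a$dbcb
  rot[5] = 0b0c0a$dbcba
  rot[6] = b0c0a$dbcba0
  rot[7] = 0c0a$dbcba0b
  rot[8] = c0a$dbcba0b0
  rot[9] = 0a$dbcba0b0c
  rot[10] = a$dbcba0b0c0
  rot[11] = $dbcba0b0c0a
Sorted (with $ < everything):
  sorted[0] = $dbcba0b0c0a
  sorted[1] = 0a$dbcba0b0c
  sorted[2] = 0b0c0a$dbcba
  sorted[3] = 0c0a$dbcba0b
  sorted[4] = a$dbcba0b0c0
  sorted[5] = a0b0c0a$dbcb
  sorted[6] = b0c0a$dbcba0
  sorted[7] = ba0b0c0a$dbc
  sorted[8] = bcba0b0c0a$d
  sorted[9] = c0a$dbcba0b0
  sorted[10] = cba0b0c0a$db
  sorted[11] = dbcba0b0c0a$
sorted[4] = a$dbcba0b0c0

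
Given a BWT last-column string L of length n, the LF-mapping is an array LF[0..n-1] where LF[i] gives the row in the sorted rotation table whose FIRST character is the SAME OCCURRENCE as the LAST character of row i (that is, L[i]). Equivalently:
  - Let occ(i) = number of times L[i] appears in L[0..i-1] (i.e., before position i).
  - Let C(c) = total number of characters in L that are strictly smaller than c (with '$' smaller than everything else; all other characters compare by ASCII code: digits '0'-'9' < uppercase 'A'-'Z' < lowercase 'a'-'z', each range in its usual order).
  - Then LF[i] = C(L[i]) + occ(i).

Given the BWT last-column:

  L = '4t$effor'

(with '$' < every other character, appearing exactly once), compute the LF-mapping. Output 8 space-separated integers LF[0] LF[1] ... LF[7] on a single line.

Char counts: '$':1, '4':1, 'e':1, 'f':2, 'o':1, 'r':1, 't':1
C (first-col start): C('$')=0, C('4')=1, C('e')=2, C('f')=3, C('o')=5, C('r')=6, C('t')=7
L[0]='4': occ=0, LF[0]=C('4')+0=1+0=1
L[1]='t': occ=0, LF[1]=C('t')+0=7+0=7
L[2]='$': occ=0, LF[2]=C('$')+0=0+0=0
L[3]='e': occ=0, LF[3]=C('e')+0=2+0=2
L[4]='f': occ=0, LF[4]=C('f')+0=3+0=3
L[5]='f': occ=1, LF[5]=C('f')+1=3+1=4
L[6]='o': occ=0, LF[6]=C('o')+0=5+0=5
L[7]='r': occ=0, LF[7]=C('r')+0=6+0=6

Answer: 1 7 0 2 3 4 5 6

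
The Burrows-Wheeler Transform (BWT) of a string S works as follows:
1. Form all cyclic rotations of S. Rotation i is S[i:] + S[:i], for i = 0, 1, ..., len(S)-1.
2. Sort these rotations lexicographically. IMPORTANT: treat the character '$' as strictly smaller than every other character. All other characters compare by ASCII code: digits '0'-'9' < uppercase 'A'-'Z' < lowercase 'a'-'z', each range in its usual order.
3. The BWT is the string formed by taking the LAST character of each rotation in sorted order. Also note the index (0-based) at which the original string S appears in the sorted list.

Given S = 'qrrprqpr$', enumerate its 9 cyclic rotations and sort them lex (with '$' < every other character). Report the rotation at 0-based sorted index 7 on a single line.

Answer: rqpr$qrrp

Derivation:
All 9 rotations (rotation i = S[i:]+S[:i]):
  rot[0] = qrrprqpr$
  rot[1] = rrprqpr$q
  rot[2] = rprqpr$qr
  rot[3] = prqpr$qrr
  rot[4] = rqpr$qrrp
  rot[5] = qpr$qrrpr
  rot[6] = pr$qrrprq
  rot[7] = r$qrrprqp
  rot[8] = $qrrprqpr
Sorted (with $ < everything):
  sorted[0] = $qrrprqpr
  sorted[1] = pr$qrrprq
  sorted[2] = prqpr$qrr
  sorted[3] = qpr$qrrpr
  sorted[4] = qrrprqpr$
  sorted[5] = r$qrrprqp
  sorted[6] = rprqpr$qr
  sorted[7] = rqpr$qrrp
  sorted[8] = rrprqpr$q
sorted[7] = rqpr$qrrp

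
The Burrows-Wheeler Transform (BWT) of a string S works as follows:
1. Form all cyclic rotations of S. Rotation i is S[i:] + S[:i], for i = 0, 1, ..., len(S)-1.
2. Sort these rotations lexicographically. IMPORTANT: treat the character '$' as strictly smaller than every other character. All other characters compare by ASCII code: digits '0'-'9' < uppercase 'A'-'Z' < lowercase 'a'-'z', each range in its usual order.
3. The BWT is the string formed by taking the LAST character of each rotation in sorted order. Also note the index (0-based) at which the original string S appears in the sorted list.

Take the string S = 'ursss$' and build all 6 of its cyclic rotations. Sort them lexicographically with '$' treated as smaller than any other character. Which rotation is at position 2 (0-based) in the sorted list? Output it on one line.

Answer: s$urss

Derivation:
All 6 rotations (rotation i = S[i:]+S[:i]):
  rot[0] = ursss$
  rot[1] = rsss$u
  rot[2] = sss$ur
  rot[3] = ss$urs
  rot[4] = s$urss
  rot[5] = $ursss
Sorted (with $ < everything):
  sorted[0] = $ursss
  sorted[1] = rsss$u
  sorted[2] = s$urss
  sorted[3] = ss$urs
  sorted[4] = sss$ur
  sorted[5] = ursss$
sorted[2] = s$urss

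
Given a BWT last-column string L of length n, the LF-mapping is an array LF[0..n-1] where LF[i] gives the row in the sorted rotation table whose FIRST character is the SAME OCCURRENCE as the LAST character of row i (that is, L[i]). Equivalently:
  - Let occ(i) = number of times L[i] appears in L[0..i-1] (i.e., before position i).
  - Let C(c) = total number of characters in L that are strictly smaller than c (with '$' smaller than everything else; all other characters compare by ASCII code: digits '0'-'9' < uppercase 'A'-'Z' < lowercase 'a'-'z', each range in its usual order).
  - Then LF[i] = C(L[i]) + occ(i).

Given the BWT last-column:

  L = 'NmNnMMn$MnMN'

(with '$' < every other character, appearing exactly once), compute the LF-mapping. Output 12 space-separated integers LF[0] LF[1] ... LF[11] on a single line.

Char counts: '$':1, 'M':4, 'N':3, 'm':1, 'n':3
C (first-col start): C('$')=0, C('M')=1, C('N')=5, C('m')=8, C('n')=9
L[0]='N': occ=0, LF[0]=C('N')+0=5+0=5
L[1]='m': occ=0, LF[1]=C('m')+0=8+0=8
L[2]='N': occ=1, LF[2]=C('N')+1=5+1=6
L[3]='n': occ=0, LF[3]=C('n')+0=9+0=9
L[4]='M': occ=0, LF[4]=C('M')+0=1+0=1
L[5]='M': occ=1, LF[5]=C('M')+1=1+1=2
L[6]='n': occ=1, LF[6]=C('n')+1=9+1=10
L[7]='$': occ=0, LF[7]=C('$')+0=0+0=0
L[8]='M': occ=2, LF[8]=C('M')+2=1+2=3
L[9]='n': occ=2, LF[9]=C('n')+2=9+2=11
L[10]='M': occ=3, LF[10]=C('M')+3=1+3=4
L[11]='N': occ=2, LF[11]=C('N')+2=5+2=7

Answer: 5 8 6 9 1 2 10 0 3 11 4 7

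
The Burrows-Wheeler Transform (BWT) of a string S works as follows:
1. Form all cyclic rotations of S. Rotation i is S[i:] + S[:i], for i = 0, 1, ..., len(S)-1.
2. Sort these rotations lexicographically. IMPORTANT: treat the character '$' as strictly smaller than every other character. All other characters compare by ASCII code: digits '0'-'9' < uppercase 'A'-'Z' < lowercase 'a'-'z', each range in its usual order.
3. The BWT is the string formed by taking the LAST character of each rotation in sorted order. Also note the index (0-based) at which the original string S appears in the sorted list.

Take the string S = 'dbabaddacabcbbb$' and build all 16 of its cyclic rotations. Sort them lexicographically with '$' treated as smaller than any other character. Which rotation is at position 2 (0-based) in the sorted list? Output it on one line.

All 16 rotations (rotation i = S[i:]+S[:i]):
  rot[0] = dbabaddacabcbbb$
  rot[1] = babaddacabcbbb$d
  rot[2] = abaddacabcbbb$db
  rot[3] = baddacabcbbb$dba
  rot[4] = addacabcbbb$dbab
  rot[5] = ddacabcbbb$dbaba
  rot[6] = dacabcbbb$dbabad
  rot[7] = acabcbbb$dbabadd
  rot[8] = cabcbbb$dbabadda
  rot[9] = abcbbb$dbabaddac
  rot[10] = bcbbb$dbabaddaca
  rot[11] = cbbb$dbabaddacab
  rot[12] = bbb$dbabaddacabc
  rot[13] = bb$dbabaddacabcb
  rot[14] = b$dbabaddacabcbb
  rot[15] = $dbabaddacabcbbb
Sorted (with $ < everything):
  sorted[0] = $dbabaddacabcbbb
  sorted[1] = abaddacabcbbb$db
  sorted[2] = abcbbb$dbabaddac
  sorted[3] = acabcbbb$dbabadd
  sorted[4] = addacabcbbb$dbab
  sorted[5] = b$dbabaddacabcbb
  sorted[6] = babaddacabcbbb$d
  sorted[7] = baddacabcbbb$dba
  sorted[8] = bb$dbabaddacabcb
  sorted[9] = bbb$dbabaddacabc
  sorted[10] = bcbbb$dbabaddaca
  sorted[11] = cabcbbb$dbabadda
  sorted[12] = cbbb$dbabaddacab
  sorted[13] = dacabcbbb$dbabad
  sorted[14] = dbabaddacabcbbb$
  sorted[15] = ddacabcbbb$dbaba
sorted[2] = abcbbb$dbabaddac

Answer: abcbbb$dbabaddac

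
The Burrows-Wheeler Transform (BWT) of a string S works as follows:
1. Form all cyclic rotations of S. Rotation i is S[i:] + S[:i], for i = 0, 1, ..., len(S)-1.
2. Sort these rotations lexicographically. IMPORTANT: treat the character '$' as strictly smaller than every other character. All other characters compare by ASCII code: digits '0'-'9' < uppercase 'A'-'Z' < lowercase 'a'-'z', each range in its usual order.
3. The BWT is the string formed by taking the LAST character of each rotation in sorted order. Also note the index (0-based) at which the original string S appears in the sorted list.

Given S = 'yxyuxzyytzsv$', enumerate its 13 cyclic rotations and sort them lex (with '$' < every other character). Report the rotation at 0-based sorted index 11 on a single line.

All 13 rotations (rotation i = S[i:]+S[:i]):
  rot[0] = yxyuxzyytzsv$
  rot[1] = xyuxzyytzsv$y
  rot[2] = yuxzyytzsv$yx
  rot[3] = uxzyytzsv$yxy
  rot[4] = xzyytzsv$yxyu
  rot[5] = zyytzsv$yxyux
  rot[6] = yytzsv$yxyuxz
  rot[7] = ytzsv$yxyuxzy
  rot[8] = tzsv$yxyuxzyy
  rot[9] = zsv$yxyuxzyyt
  rot[10] = sv$yxyuxzyytz
  rot[11] = v$yxyuxzyytzs
  rot[12] = $yxyuxzyytzsv
Sorted (with $ < everything):
  sorted[0] = $yxyuxzyytzsv
  sorted[1] = sv$yxyuxzyytz
  sorted[2] = tzsv$yxyuxzyy
  sorted[3] = uxzyytzsv$yxy
  sorted[4] = v$yxyuxzyytzs
  sorted[5] = xyuxzyytzsv$y
  sorted[6] = xzyytzsv$yxyu
  sorted[7] = ytzsv$yxyuxzy
  sorted[8] = yuxzyytzsv$yx
  sorted[9] = yxyuxzyytzsv$
  sorted[10] = yytzsv$yxyuxz
  sorted[11] = zsv$yxyuxzyyt
  sorted[12] = zyytzsv$yxyux
sorted[11] = zsv$yxyuxzyyt

Answer: zsv$yxyuxzyyt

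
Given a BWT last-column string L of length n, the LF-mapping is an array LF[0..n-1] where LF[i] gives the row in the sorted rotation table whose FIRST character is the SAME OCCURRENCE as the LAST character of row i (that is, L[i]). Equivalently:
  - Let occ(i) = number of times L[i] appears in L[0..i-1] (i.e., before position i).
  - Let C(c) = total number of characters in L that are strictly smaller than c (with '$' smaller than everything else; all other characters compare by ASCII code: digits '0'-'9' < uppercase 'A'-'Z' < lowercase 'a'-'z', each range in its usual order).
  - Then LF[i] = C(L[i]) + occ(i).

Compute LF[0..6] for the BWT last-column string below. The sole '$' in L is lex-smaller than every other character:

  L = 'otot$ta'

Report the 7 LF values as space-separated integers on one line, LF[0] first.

Answer: 2 4 3 5 0 6 1

Derivation:
Char counts: '$':1, 'a':1, 'o':2, 't':3
C (first-col start): C('$')=0, C('a')=1, C('o')=2, C('t')=4
L[0]='o': occ=0, LF[0]=C('o')+0=2+0=2
L[1]='t': occ=0, LF[1]=C('t')+0=4+0=4
L[2]='o': occ=1, LF[2]=C('o')+1=2+1=3
L[3]='t': occ=1, LF[3]=C('t')+1=4+1=5
L[4]='$': occ=0, LF[4]=C('$')+0=0+0=0
L[5]='t': occ=2, LF[5]=C('t')+2=4+2=6
L[6]='a': occ=0, LF[6]=C('a')+0=1+0=1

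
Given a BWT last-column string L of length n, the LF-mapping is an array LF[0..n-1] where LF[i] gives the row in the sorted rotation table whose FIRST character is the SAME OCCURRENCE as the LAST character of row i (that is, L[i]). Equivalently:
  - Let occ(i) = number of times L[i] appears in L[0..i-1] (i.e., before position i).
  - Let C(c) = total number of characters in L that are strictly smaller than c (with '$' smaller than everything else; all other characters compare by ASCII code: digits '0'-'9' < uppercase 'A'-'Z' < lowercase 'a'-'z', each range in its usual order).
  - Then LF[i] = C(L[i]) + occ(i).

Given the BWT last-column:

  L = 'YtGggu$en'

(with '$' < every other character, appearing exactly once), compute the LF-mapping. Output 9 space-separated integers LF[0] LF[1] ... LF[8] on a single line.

Answer: 2 7 1 4 5 8 0 3 6

Derivation:
Char counts: '$':1, 'G':1, 'Y':1, 'e':1, 'g':2, 'n':1, 't':1, 'u':1
C (first-col start): C('$')=0, C('G')=1, C('Y')=2, C('e')=3, C('g')=4, C('n')=6, C('t')=7, C('u')=8
L[0]='Y': occ=0, LF[0]=C('Y')+0=2+0=2
L[1]='t': occ=0, LF[1]=C('t')+0=7+0=7
L[2]='G': occ=0, LF[2]=C('G')+0=1+0=1
L[3]='g': occ=0, LF[3]=C('g')+0=4+0=4
L[4]='g': occ=1, LF[4]=C('g')+1=4+1=5
L[5]='u': occ=0, LF[5]=C('u')+0=8+0=8
L[6]='$': occ=0, LF[6]=C('$')+0=0+0=0
L[7]='e': occ=0, LF[7]=C('e')+0=3+0=3
L[8]='n': occ=0, LF[8]=C('n')+0=6+0=6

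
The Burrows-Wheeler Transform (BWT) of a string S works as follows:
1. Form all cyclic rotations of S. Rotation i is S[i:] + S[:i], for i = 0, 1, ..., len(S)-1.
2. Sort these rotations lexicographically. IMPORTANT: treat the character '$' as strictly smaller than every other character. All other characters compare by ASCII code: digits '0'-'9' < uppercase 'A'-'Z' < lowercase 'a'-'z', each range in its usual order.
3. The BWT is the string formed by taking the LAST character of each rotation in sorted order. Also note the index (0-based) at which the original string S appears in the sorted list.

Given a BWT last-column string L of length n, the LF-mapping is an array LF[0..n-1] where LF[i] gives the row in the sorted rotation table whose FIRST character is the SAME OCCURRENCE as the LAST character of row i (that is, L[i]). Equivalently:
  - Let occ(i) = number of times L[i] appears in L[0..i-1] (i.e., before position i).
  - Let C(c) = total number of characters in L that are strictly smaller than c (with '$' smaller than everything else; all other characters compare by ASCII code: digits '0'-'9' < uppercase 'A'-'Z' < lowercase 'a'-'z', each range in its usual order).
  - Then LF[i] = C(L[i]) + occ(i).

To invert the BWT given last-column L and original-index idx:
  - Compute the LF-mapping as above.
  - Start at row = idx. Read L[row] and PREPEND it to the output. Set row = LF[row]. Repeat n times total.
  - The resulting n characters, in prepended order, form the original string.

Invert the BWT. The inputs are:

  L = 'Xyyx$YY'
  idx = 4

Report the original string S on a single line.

Answer: xYyYyX$

Derivation:
LF mapping: 1 5 6 4 0 2 3
Walk LF starting at row 4, prepending L[row]:
  step 1: row=4, L[4]='$', prepend. Next row=LF[4]=0
  step 2: row=0, L[0]='X', prepend. Next row=LF[0]=1
  step 3: row=1, L[1]='y', prepend. Next row=LF[1]=5
  step 4: row=5, L[5]='Y', prepend. Next row=LF[5]=2
  step 5: row=2, L[2]='y', prepend. Next row=LF[2]=6
  step 6: row=6, L[6]='Y', prepend. Next row=LF[6]=3
  step 7: row=3, L[3]='x', prepend. Next row=LF[3]=4
Reversed output: xYyYyX$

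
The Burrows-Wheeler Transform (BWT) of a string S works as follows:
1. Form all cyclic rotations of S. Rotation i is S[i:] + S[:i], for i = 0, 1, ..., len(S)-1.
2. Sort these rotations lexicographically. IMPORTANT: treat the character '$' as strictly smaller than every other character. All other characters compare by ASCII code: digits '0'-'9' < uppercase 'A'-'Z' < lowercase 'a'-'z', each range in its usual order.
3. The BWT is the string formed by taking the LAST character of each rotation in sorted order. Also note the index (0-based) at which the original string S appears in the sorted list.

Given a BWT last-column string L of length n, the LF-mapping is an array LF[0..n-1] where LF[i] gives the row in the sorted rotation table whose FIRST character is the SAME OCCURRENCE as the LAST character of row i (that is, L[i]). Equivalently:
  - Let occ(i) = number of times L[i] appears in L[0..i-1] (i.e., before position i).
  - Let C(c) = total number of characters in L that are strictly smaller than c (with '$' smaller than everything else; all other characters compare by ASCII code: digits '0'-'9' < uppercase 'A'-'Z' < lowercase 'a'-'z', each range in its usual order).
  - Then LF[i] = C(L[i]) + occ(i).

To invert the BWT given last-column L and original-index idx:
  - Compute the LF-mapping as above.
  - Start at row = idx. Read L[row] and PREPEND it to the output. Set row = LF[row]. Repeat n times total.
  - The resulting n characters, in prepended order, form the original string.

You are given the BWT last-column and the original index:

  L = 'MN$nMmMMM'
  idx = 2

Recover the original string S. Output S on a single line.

Answer: MMmMnMNM$

Derivation:
LF mapping: 1 6 0 8 2 7 3 4 5
Walk LF starting at row 2, prepending L[row]:
  step 1: row=2, L[2]='$', prepend. Next row=LF[2]=0
  step 2: row=0, L[0]='M', prepend. Next row=LF[0]=1
  step 3: row=1, L[1]='N', prepend. Next row=LF[1]=6
  step 4: row=6, L[6]='M', prepend. Next row=LF[6]=3
  step 5: row=3, L[3]='n', prepend. Next row=LF[3]=8
  step 6: row=8, L[8]='M', prepend. Next row=LF[8]=5
  step 7: row=5, L[5]='m', prepend. Next row=LF[5]=7
  step 8: row=7, L[7]='M', prepend. Next row=LF[7]=4
  step 9: row=4, L[4]='M', prepend. Next row=LF[4]=2
Reversed output: MMmMnMNM$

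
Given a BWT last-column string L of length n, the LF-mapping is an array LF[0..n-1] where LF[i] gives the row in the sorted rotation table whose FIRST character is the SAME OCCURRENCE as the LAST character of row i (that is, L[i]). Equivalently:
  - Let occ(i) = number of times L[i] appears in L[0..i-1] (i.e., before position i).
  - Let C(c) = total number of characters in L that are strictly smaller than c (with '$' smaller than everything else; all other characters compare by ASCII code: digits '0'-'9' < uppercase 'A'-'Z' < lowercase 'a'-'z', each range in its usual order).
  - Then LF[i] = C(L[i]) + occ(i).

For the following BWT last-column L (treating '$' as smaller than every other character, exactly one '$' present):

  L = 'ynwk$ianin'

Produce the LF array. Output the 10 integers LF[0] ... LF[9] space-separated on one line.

Answer: 9 5 8 4 0 2 1 6 3 7

Derivation:
Char counts: '$':1, 'a':1, 'i':2, 'k':1, 'n':3, 'w':1, 'y':1
C (first-col start): C('$')=0, C('a')=1, C('i')=2, C('k')=4, C('n')=5, C('w')=8, C('y')=9
L[0]='y': occ=0, LF[0]=C('y')+0=9+0=9
L[1]='n': occ=0, LF[1]=C('n')+0=5+0=5
L[2]='w': occ=0, LF[2]=C('w')+0=8+0=8
L[3]='k': occ=0, LF[3]=C('k')+0=4+0=4
L[4]='$': occ=0, LF[4]=C('$')+0=0+0=0
L[5]='i': occ=0, LF[5]=C('i')+0=2+0=2
L[6]='a': occ=0, LF[6]=C('a')+0=1+0=1
L[7]='n': occ=1, LF[7]=C('n')+1=5+1=6
L[8]='i': occ=1, LF[8]=C('i')+1=2+1=3
L[9]='n': occ=2, LF[9]=C('n')+2=5+2=7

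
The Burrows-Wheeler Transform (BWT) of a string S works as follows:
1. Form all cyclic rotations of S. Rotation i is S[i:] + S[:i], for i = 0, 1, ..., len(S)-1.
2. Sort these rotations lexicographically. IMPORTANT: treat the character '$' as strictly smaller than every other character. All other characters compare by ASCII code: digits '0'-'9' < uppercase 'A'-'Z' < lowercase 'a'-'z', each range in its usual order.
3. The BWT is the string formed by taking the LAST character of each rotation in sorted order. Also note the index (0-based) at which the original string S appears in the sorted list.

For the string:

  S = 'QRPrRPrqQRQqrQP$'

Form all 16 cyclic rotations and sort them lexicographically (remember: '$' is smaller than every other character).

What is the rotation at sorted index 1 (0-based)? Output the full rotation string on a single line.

All 16 rotations (rotation i = S[i:]+S[:i]):
  rot[0] = QRPrRPrqQRQqrQP$
  rot[1] = RPrRPrqQRQqrQP$Q
  rot[2] = PrRPrqQRQqrQP$QR
  rot[3] = rRPrqQRQqrQP$QRP
  rot[4] = RPrqQRQqrQP$QRPr
  rot[5] = PrqQRQqrQP$QRPrR
  rot[6] = rqQRQqrQP$QRPrRP
  rot[7] = qQRQqrQP$QRPrRPr
  rot[8] = QRQqrQP$QRPrRPrq
  rot[9] = RQqrQP$QRPrRPrqQ
  rot[10] = QqrQP$QRPrRPrqQR
  rot[11] = qrQP$QRPrRPrqQRQ
  rot[12] = rQP$QRPrRPrqQRQq
  rot[13] = QP$QRPrRPrqQRQqr
  rot[14] = P$QRPrRPrqQRQqrQ
  rot[15] = $QRPrRPrqQRQqrQP
Sorted (with $ < everything):
  sorted[0] = $QRPrRPrqQRQqrQP
  sorted[1] = P$QRPrRPrqQRQqrQ
  sorted[2] = PrRPrqQRQqrQP$QR
  sorted[3] = PrqQRQqrQP$QRPrR
  sorted[4] = QP$QRPrRPrqQRQqr
  sorted[5] = QRPrRPrqQRQqrQP$
  sorted[6] = QRQqrQP$QRPrRPrq
  sorted[7] = QqrQP$QRPrRPrqQR
  sorted[8] = RPrRPrqQRQqrQP$Q
  sorted[9] = RPrqQRQqrQP$QRPr
  sorted[10] = RQqrQP$QRPrRPrqQ
  sorted[11] = qQRQqrQP$QRPrRPr
  sorted[12] = qrQP$QRPrRPrqQRQ
  sorted[13] = rQP$QRPrRPrqQRQq
  sorted[14] = rRPrqQRQqrQP$QRP
  sorted[15] = rqQRQqrQP$QRPrRP
sorted[1] = P$QRPrRPrqQRQqrQ

Answer: P$QRPrRPrqQRQqrQ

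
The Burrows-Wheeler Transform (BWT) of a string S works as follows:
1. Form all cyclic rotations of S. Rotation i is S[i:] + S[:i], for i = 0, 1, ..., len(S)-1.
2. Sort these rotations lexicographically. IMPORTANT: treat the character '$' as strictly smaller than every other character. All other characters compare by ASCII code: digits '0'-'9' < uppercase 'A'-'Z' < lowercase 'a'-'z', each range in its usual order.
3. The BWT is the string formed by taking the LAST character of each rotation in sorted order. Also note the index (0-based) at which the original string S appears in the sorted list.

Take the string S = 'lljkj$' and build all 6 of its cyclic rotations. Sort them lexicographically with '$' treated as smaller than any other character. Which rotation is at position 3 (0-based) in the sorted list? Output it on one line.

All 6 rotations (rotation i = S[i:]+S[:i]):
  rot[0] = lljkj$
  rot[1] = ljkj$l
  rot[2] = jkj$ll
  rot[3] = kj$llj
  rot[4] = j$lljk
  rot[5] = $lljkj
Sorted (with $ < everything):
  sorted[0] = $lljkj
  sorted[1] = j$lljk
  sorted[2] = jkj$ll
  sorted[3] = kj$llj
  sorted[4] = ljkj$l
  sorted[5] = lljkj$
sorted[3] = kj$llj

Answer: kj$llj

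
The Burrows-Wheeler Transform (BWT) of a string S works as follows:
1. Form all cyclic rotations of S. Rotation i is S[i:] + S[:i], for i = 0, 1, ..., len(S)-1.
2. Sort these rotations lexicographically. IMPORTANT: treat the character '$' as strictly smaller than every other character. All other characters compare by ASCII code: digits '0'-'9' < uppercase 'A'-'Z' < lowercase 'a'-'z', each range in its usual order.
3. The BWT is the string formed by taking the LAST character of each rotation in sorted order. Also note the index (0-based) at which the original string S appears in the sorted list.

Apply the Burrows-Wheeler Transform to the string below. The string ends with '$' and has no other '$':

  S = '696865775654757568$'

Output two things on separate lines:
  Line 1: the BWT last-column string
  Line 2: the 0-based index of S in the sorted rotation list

Answer: 85677765859$7545666
11

Derivation:
All 19 rotations (rotation i = S[i:]+S[:i]):
  rot[0] = 696865775654757568$
  rot[1] = 96865775654757568$6
  rot[2] = 6865775654757568$69
  rot[3] = 865775654757568$696
  rot[4] = 65775654757568$6968
  rot[5] = 5775654757568$69686
  rot[6] = 775654757568$696865
  rot[7] = 75654757568$6968657
  rot[8] = 5654757568$69686577
  rot[9] = 654757568$696865775
  rot[10] = 54757568$6968657756
  rot[11] = 4757568$69686577565
  rot[12] = 757568$696865775654
  rot[13] = 57568$6968657756547
  rot[14] = 7568$69686577565475
  rot[15] = 568$696865775654757
  rot[16] = 68$6968657756547575
  rot[17] = 8$69686577565475756
  rot[18] = $696865775654757568
Sorted (with $ < everything):
  sorted[0] = $696865775654757568  (last char: '8')
  sorted[1] = 4757568$69686577565  (last char: '5')
  sorted[2] = 54757568$6968657756  (last char: '6')
  sorted[3] = 5654757568$69686577  (last char: '7')
  sorted[4] = 568$696865775654757  (last char: '7')
  sorted[5] = 57568$6968657756547  (last char: '7')
  sorted[6] = 5775654757568$69686  (last char: '6')
  sorted[7] = 654757568$696865775  (last char: '5')
  sorted[8] = 65775654757568$6968  (last char: '8')
  sorted[9] = 68$6968657756547575  (last char: '5')
  sorted[10] = 6865775654757568$69  (last char: '9')
  sorted[11] = 696865775654757568$  (last char: '$')
  sorted[12] = 75654757568$6968657  (last char: '7')
  sorted[13] = 7568$69686577565475  (last char: '5')
  sorted[14] = 757568$696865775654  (last char: '4')
  sorted[15] = 775654757568$696865  (last char: '5')
  sorted[16] = 8$69686577565475756  (last char: '6')
  sorted[17] = 865775654757568$696  (last char: '6')
  sorted[18] = 96865775654757568$6  (last char: '6')
Last column: 85677765859$7545666
Original string S is at sorted index 11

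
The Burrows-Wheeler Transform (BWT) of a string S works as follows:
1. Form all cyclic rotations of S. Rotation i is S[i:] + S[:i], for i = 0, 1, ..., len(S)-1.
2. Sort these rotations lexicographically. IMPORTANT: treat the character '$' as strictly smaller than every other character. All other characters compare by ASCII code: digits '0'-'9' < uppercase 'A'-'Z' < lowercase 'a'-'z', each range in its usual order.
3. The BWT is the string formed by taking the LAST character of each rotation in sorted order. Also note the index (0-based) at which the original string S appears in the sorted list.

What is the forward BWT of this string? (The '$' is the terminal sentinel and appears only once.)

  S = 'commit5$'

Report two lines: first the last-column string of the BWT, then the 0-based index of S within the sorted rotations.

All 8 rotations (rotation i = S[i:]+S[:i]):
  rot[0] = commit5$
  rot[1] = ommit5$c
  rot[2] = mmit5$co
  rot[3] = mit5$com
  rot[4] = it5$comm
  rot[5] = t5$commi
  rot[6] = 5$commit
  rot[7] = $commit5
Sorted (with $ < everything):
  sorted[0] = $commit5  (last char: '5')
  sorted[1] = 5$commit  (last char: 't')
  sorted[2] = commit5$  (last char: '$')
  sorted[3] = it5$comm  (last char: 'm')
  sorted[4] = mit5$com  (last char: 'm')
  sorted[5] = mmit5$co  (last char: 'o')
  sorted[6] = ommit5$c  (last char: 'c')
  sorted[7] = t5$commi  (last char: 'i')
Last column: 5t$mmoci
Original string S is at sorted index 2

Answer: 5t$mmoci
2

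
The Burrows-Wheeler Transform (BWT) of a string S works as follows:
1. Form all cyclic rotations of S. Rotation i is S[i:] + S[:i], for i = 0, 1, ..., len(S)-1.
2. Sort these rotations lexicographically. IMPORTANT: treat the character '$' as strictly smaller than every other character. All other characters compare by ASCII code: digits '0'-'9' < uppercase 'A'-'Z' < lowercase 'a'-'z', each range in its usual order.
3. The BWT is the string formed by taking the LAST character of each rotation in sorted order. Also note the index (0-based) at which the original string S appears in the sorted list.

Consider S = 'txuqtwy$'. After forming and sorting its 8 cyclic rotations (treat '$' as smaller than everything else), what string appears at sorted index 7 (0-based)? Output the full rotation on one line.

Answer: y$txuqtw

Derivation:
All 8 rotations (rotation i = S[i:]+S[:i]):
  rot[0] = txuqtwy$
  rot[1] = xuqtwy$t
  rot[2] = uqtwy$tx
  rot[3] = qtwy$txu
  rot[4] = twy$txuq
  rot[5] = wy$txuqt
  rot[6] = y$txuqtw
  rot[7] = $txuqtwy
Sorted (with $ < everything):
  sorted[0] = $txuqtwy
  sorted[1] = qtwy$txu
  sorted[2] = twy$txuq
  sorted[3] = txuqtwy$
  sorted[4] = uqtwy$tx
  sorted[5] = wy$txuqt
  sorted[6] = xuqtwy$t
  sorted[7] = y$txuqtw
sorted[7] = y$txuqtw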